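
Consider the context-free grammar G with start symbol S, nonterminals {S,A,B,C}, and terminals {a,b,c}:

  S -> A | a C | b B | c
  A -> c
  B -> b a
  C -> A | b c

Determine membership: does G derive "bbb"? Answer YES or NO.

CNF form of G:
  S -> T0 B | T1 C | c
  A -> c
  B -> T0 T1
  C -> T0 T2 | c
  T0 -> b
  T1 -> a
  T2 -> c

CYK table (by increasing span):
  cell(0,0) b: {T0}  orig:{}
  cell(1,1) b: {T0}  orig:{}
  cell(2,2) b: {T0}  orig:{}
  cell(0,1) bb: ∅
  cell(1,2) bb: ∅
  cell(0,2) bbb: ∅

S ∉ T[0,2] ⇒ NO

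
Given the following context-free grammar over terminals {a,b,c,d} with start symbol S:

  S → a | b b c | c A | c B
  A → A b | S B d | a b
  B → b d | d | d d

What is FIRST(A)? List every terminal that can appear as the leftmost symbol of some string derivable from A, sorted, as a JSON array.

FIRST sets, iterate to fixpoint:
round 1:
  A via A→a b: +{a}
  B via B→b d: +{b}
  B via B→d: +{d}
  S via S→a: +{a}
  S via S→b b c: +{b}
  S via S→c A: +{c}
  FIRST[S]={a,b,c}  FIRST[A]={a}  FIRST[B]={b,d}
round 2:
  A via A→S B d: +{b,c}
  FIRST[S]={a,b,c}  FIRST[A]={a,b,c}  FIRST[B]={b,d}
round 3: (stable)
  FIRST[S]={a,b,c}  FIRST[A]={a,b,c}  FIRST[B]={b,d}

FIRST(A) = ["a", "b", "c"]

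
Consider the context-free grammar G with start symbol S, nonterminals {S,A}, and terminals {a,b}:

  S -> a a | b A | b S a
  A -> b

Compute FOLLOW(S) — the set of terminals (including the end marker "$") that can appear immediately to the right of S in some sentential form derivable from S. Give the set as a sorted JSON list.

Compute FIRST by fixpoint:
round 1:
  A via A→b: +{b}
  S via S→a a: +{a}
  S via S→b A: +{b}
  FIRST(S)={a,b}  FIRST(A)={b}
round 2: (stable)
  FIRST(S)={a,b}  FIRST(A)={b}

Compute FOLLOW by fixpoint:
FOLLOW(S) := {$}
round 1:
  S→b A: FOLLOW(A) ⊇ FOLLOW(S) ⊇ {$}; new: +{$}
  S→b S a: FOLLOW(S) ⊇ FIRST(a) = {a}; new: +{a}
  FOLLOW(S)={$,a}  FOLLOW(A)={$}
round 2:
  S→b A: FOLLOW(A) ⊇ FOLLOW(S) ⊇ {$,a}; new: +{a}
  FOLLOW(S)={$,a}  FOLLOW(A)={$,a}
round 3: (stable)
  FOLLOW(S)={$,a}  FOLLOW(A)={$,a}

FOLLOW(S) = ["$", "a"]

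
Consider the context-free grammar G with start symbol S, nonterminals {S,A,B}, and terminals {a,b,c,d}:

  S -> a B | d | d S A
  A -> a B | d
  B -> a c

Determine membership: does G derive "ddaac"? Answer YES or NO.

CNF form of G:
  S -> T0 B | T2 X3 | d
  A -> T0 B | d
  B -> T0 T1
  T0 -> a
  T1 -> c
  T2 -> d
  X3 -> S A

Fill CYK table bottom-up:
  T[0,0] 'd' = {A,S,T2}  orig:{A,S}
  T[1,1] 'd' = {A,S,T2}  orig:{A,S}
  T[2,2] 'a' = {T0}  orig:{}
  T[3,3] 'a' = {T0}  orig:{}
  T[4,4] 'c' = {T1}  orig:{}
  T[0,1] 'dd' = {X3}  orig:{}
  T[1,2] 'da' = ∅
  T[2,3] 'aa' = ∅
  T[3,4] 'ac' = {B}
  T[0,2] 'dda' = ∅
  T[1,3] 'daa' = ∅
  T[2,4] 'aac' = {A,S}
  T[0,3] 'ddaa' = ∅
  T[1,4] 'daac' = {X3}  orig:{}
  T[0,4] 'ddaac' = {S}

S ∈ T[0,4] ⇒ YES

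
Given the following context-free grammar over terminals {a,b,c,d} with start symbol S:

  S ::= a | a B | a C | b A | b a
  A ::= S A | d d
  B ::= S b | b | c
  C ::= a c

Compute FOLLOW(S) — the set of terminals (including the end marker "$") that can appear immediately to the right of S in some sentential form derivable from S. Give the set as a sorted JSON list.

FIRST sets, iterate to fixpoint:
iter 1:
  A via A→d d: +{d}
  B via B→b: +{b}
  B via B→c: +{c}
  C via C→a c: +{a}
  S via S→a: +{a}
  S via S→b A: +{b}
  FIRST[S]={a,b}  FIRST[A]={d}  FIRST[B]={b,c}  FIRST[C]={a}
iter 2:
  A via A→S A: +{a,b}
  B via B→S b: +{a}
  FIRST[S]={a,b}  FIRST[A]={a,b,d}  FIRST[B]={a,b,c}  FIRST[C]={a}
iter 3: (no change)
  FIRST[S]={a,b}  FIRST[A]={a,b,d}  FIRST[B]={a,b,c}  FIRST[C]={a}

Compute FOLLOW by fixpoint:
initialize: $ ∈ FOLLOW(S)
[1]
  A→S A: FOLLOW(S) ⊇ FIRST(A) = {a,b,d}; new: +{a,b,d}
  S→a B: FOLLOW(B) ⊇ FOLLOW(S) ⊇ {$,a,b,d}; new: +{$,a,b,d}
  S→a C: FOLLOW(C) ⊇ FOLLOW(S) ⊇ {$,a,b,d}; new: +{$,a,b,d}
  S→b A: FOLLOW(A) ⊇ FOLLOW(S) ⊇ {$,a,b,d}; new: +{$,a,b,d}
  FOLLOW[S]={$,a,b,d}  FOLLOW[A]={$,a,b,d}  FOLLOW[B]={$,a,b,d}  FOLLOW[C]={$,a,b,d}
[2] done
  FOLLOW[S]={$,a,b,d}  FOLLOW[A]={$,a,b,d}  FOLLOW[B]={$,a,b,d}  FOLLOW[C]={$,a,b,d}

FOLLOW(S) = ["$", "a", "b", "d"]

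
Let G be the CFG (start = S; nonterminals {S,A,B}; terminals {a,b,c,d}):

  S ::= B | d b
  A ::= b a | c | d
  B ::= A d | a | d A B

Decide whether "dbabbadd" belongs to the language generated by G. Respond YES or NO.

Convert to CNF:
  S -> A T2 | T2 T0 | T2 X4 | a
  A -> T0 T1 | c | d
  B -> A T2 | T2 X3 | a
  T0 -> b
  T1 -> a
  T2 -> d
  X3 -> A B
  X4 -> A B

CYK fill:
  cell(0,0) d: {A,T2}  orig:{A}
  cell(1,1) b: {T0}  orig:{}
  cell(2,2) a: {B,S,T1}  orig:{B,S}
  cell(3,3) b: {T0}  orig:{}
  cell(4,4) b: {T0}  orig:{}
  cell(5,5) a: {B,S,T1}  orig:{B,S}
  cell(6,6) d: {A,T2}  orig:{A}
  cell(7,7) d: {A,T2}  orig:{A}
  cell(0,1) db: {S}
  cell(1,2) ba: {A}
  cell(2,3) ab: ∅
  cell(3,4) bb: ∅
  cell(4,5) ba: {A}
  cell(5,6) ad: ∅
  cell(6,7) dd: {B,S}
  cell(0,2) dba: ∅
  cell(1,3) bab: ∅
  cell(2,4) abb: ∅
  cell(3,5) bba: ∅
  cell(4,6) bad: {B,S}
  cell(5,7) add: ∅
  cell(0,3) dbab: ∅
  cell(1,4) babb: ∅
  cell(2,5) abba: ∅
  cell(3,6) bbad: ∅
  cell(4,7) badd: {X3,X4}  orig:{}
  cell(0,4) dbabb: ∅
  cell(1,5) babba: ∅
  cell(2,6) abbad: ∅
  cell(3,7) bbadd: ∅
  cell(0,5) dbabba: ∅
  cell(1,6) babbad: ∅
  cell(2,7) abbadd: ∅
  cell(0,6) dbabbad: ∅
  cell(1,7) babbadd: ∅
  cell(0,7) dbabbadd: ∅

S ∉ T[0,7] ⇒ NO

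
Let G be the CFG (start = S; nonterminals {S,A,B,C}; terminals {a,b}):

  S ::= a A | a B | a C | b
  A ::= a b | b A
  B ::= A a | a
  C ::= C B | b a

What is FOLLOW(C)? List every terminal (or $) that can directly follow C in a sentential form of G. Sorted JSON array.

Compute FIRST by fixpoint:
round 1:
  A via A→a b: +{a}
  A via A→b A: +{b}
  B via B→A a: +{a,b}
  C via C→b a: +{b}
  S via S→a A: +{a}
  S via S→b: +{b}
  FIRST(S)={a,b}  FIRST(A)={a,b}  FIRST(B)={a,b}  FIRST(C)={b}
round 2: (stable)
  FIRST(S)={a,b}  FIRST(A)={a,b}  FIRST(B)={a,b}  FIRST(C)={b}

FOLLOW iteration:
FOLLOW(S) := {$}
pass 1:
  B→A a: FOLLOW(A) ⊇ FIRST(a) = {a}; new: +{a}
  C→C B: FOLLOW(C) ⊇ FIRST(B) = {a,b}; new: +{a,b}
  C→C B: FOLLOW(B) ⊇ FOLLOW(C) ⊇ {a,b}; new: +{a,b}
  S→a A: FOLLOW(A) ⊇ FOLLOW(S) ⊇ {$}; new: +{$}
  S→a B: FOLLOW(B) ⊇ FOLLOW(S) ⊇ {$}; new: +{$}
  S→a C: FOLLOW(C) ⊇ FOLLOW(S) ⊇ {$}; new: +{$}
  FOLLOW(S)={$}  FOLLOW(A)={$,a}  FOLLOW(B)={$,a,b}  FOLLOW(C)={$,a,b}
pass 2: — fixpoint
  FOLLOW(S)={$}  FOLLOW(A)={$,a}  FOLLOW(B)={$,a,b}  FOLLOW(C)={$,a,b}

FOLLOW(C) = ["$", "a", "b"]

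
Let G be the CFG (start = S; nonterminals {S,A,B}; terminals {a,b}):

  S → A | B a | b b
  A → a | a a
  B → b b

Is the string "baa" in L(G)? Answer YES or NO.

CNF form of G:
  S -> B T0 | T0 T0 | T1 T1 | a
  A -> T0 T0 | a
  B -> T1 T1
  T0 -> a
  T1 -> b

Fill CYK table bottom-up:
  [0..0]={T1}  "b"  orig:{}
  [1..1]={A,S,T0}  "a"  orig:{A,S}
  [2..2]={A,S,T0}  "a"  orig:{A,S}
  [0..1]=∅  "ba"
  [1..2]={A,S}  "aa"
  [0..2]=∅  "baa"

S ∉ T[0,2] ⇒ NO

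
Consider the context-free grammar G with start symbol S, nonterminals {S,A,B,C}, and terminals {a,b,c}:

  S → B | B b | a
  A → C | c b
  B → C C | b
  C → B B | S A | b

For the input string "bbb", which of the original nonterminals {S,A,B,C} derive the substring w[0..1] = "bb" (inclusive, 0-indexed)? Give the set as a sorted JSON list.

CNF form of G:
  S -> B T1 | C C | a | b
  A -> B B | S A | T0 T1 | b
  B -> C C | b
  C -> B B | S A | b
  T0 -> c
  T1 -> b

Fill CYK table bottom-up (cells [i..j] with 0 ≤ i ≤ j ≤ 1 only):
  cell(0,0) b: {A,B,C,S,T1}  orig:{A,B,C,S}
  cell(1,1) b: {A,B,C,S,T1}  orig:{A,B,C,S}
  cell(0,1) bb: {A,B,C,S}

Original NTs in T[0,1] deriving "bb": ["A", "B", "C", "S"]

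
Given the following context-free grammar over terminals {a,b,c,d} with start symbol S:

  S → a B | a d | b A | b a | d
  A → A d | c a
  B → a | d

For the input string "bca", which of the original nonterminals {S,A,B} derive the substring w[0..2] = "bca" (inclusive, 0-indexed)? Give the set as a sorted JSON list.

CNF form of G:
  S -> T2 B | T2 T0 | T3 A | T3 T2 | d
  A -> A T0 | T1 T2
  B -> a | d
  T0 -> d
  T1 -> c
  T2 -> a
  T3 -> b

Fill CYK table bottom-up (cells [i..j] with 0 ≤ i ≤ j ≤ 2 only):
  T[0,0] 'b' = {T3}  orig:{}
  T[1,1] 'c' = {T1}  orig:{}
  T[2,2] 'a' = {B,T2}  orig:{B}
  T[0,1] 'bc' = ∅
  T[1,2] 'ca' = {A}
  T[0,2] 'bca' = {S}

Original NTs in T[0,2] deriving "bca": ["S"]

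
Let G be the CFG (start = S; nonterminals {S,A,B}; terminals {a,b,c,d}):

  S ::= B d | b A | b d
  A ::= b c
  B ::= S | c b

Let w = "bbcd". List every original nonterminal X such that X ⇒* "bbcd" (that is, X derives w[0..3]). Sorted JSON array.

Convert to CNF:
  S -> B T2 | T0 A | T0 T2
  A -> T0 T1
  B -> B T2 | T0 A | T0 T2 | T1 T0
  T0 -> b
  T1 -> c
  T2 -> d

CYK table (by increasing span) (cells [i..j] with 0 ≤ i ≤ j ≤ 3 only):
  cell(0,0) b: {T0}  orig:{}
  cell(1,1) b: {T0}  orig:{}
  cell(2,2) c: {T1}  orig:{}
  cell(3,3) d: {T2}  orig:{}
  cell(0,1) bb: ∅
  cell(1,2) bc: {A}
  cell(2,3) cd: ∅
  cell(0,2) bbc: {B,S}
  cell(1,3) bcd: ∅
  cell(0,3) bbcd: {B,S}

Original NTs in T[0,3] deriving "bbcd": ["B", "S"]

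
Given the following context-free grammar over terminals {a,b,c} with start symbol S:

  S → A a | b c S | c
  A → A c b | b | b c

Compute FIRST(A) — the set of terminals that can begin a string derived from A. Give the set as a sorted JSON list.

Compute FIRST by fixpoint:
pass 1:
  A via A→b: +{b}
  S via S→A a: +{b}
  S via S→c: +{c}
  S: {b,c}  A: {b}
pass 2: (stable)
  S: {b,c}  A: {b}

FIRST(A) = ["b"]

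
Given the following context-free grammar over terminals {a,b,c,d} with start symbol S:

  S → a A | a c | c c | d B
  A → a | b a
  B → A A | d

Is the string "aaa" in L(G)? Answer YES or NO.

Convert to CNF:
  S -> T1 A | T1 T2 | T2 T2 | T3 B
  A -> T0 T1 | a
  B -> A A | d
  T0 -> b
  T1 -> a
  T2 -> c
  T3 -> d

CYK table (by increasing span):
  cell(0,0) a: {A,T1}  orig:{A}
  cell(1,1) a: {A,T1}  orig:{A}
  cell(2,2) a: {A,T1}  orig:{A}
  cell(0,1) aa: {B,S}
  cell(1,2) aa: {B,S}
  cell(0,2) aaa: ∅

S ∉ T[0,2] ⇒ NO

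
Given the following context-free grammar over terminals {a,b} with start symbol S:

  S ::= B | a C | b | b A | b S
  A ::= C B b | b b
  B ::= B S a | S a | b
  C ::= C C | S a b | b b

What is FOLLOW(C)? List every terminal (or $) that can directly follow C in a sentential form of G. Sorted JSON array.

Compute FIRST by fixpoint:
iter 1:
  A via A→b b: +{b}
  B via B→b: +{b}
  C via C→b b: +{b}
  S via S→B: +{b}
  S via S→a C: +{a}
  FIRST(S)={a,b}  FIRST(A)={b}  FIRST(B)={b}  FIRST(C)={b}
iter 2:
  B via B→S a: +{a}
  C via C→S a b: +{a}
  FIRST(S)={a,b}  FIRST(A)={b}  FIRST(B)={a,b}  FIRST(C)={a,b}
iter 3:
  A via A→C B b: +{a}
  FIRST(S)={a,b}  FIRST(A)={a,b}  FIRST(B)={a,b}  FIRST(C)={a,b}
iter 4: (no change)
  FIRST(S)={a,b}  FIRST(A)={a,b}  FIRST(B)={a,b}  FIRST(C)={a,b}

FOLLOW iteration:
FOLLOW(S) := {$}
[1]
  A→C B b: FOLLOW(C) ⊇ FIRST(B) = {a,b}; new: +{a,b}
  A→C B b: FOLLOW(B) ⊇ FIRST(b) = {b}; new: +{b}
  B→B S a: FOLLOW(B) ⊇ FIRST(S) = {a,b}; new: +{a}
  B→B S a: FOLLOW(S) ⊇ FIRST(a) = {a}; new: +{a}
  S→B: FOLLOW(B) ⊇ FOLLOW(S) ⊇ {$,a}; new: +{$}
  S→a C: FOLLOW(C) ⊇ FOLLOW(S) ⊇ {$,a}; new: +{$}
  S→b A: FOLLOW(A) ⊇ FOLLOW(S) ⊇ {$,a}; new: +{$,a}
  S: {$,a}  A: {$,a}  B: {$,a,b}  C: {$,a,b}
[2] (no change)
  S: {$,a}  A: {$,a}  B: {$,a,b}  C: {$,a,b}

FOLLOW(C) = ["$", "a", "b"]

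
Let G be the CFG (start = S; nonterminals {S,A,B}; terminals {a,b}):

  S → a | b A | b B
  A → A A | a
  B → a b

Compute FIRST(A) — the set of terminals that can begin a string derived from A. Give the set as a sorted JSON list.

FIRST sets, iterate to fixpoint:
pass 1:
  A via A→a: +{a}
  B via B→a b: +{a}
  S via S→a: +{a}
  S via S→b A: +{b}
  FIRST(S)={a,b}  FIRST(A)={a}  FIRST(B)={a}
pass 2: — fixpoint
  FIRST(S)={a,b}  FIRST(A)={a}  FIRST(B)={a}

FIRST(A) = ["a"]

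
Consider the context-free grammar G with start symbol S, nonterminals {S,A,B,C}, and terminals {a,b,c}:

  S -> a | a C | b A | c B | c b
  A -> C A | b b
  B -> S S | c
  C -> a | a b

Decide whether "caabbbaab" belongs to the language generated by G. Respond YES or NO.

Convert to CNF:
  S -> T0 A | T1 C | T2 B | T2 T0 | a
  A -> C A | T0 T0
  B -> S S | c
  C -> T1 T0 | a
  T0 -> b
  T1 -> a
  T2 -> c

CYK table (by increasing span):
  [0..0]={B,T2}  "c"  orig:{B}
  [1..1]={C,S,T1}  "a"  orig:{C,S}
  [2..2]={C,S,T1}  "a"  orig:{C,S}
  [3..3]={T0}  "b"  orig:{}
  [4..4]={T0}  "b"  orig:{}
  [5..5]={T0}  "b"  orig:{}
  [6..6]={C,S,T1}  "a"  orig:{C,S}
  [7..7]={C,S,T1}  "a"  orig:{C,S}
  [8..8]={T0}  "b"  orig:{}
  [0..1]=∅  "ca"
  [1..2]={B,S}  "aa"
  [2..3]={C}  "ab"
  [3..4]={A}  "bb"
  [4..5]={A}  "bb"
  [5..6]=∅  "ba"
  [6..7]={B,S}  "aa"
  [7..8]={C}  "ab"
  [0..2]={S}  "caa"
  [1..3]={S}  "aab"
  [2..4]={A}  "abb"
  [3..5]={S}  "bbb"
  [4..6]=∅  "bba"
  [5..7]=∅  "baa"
  [6..8]={S}  "aab"
  [0..3]=∅  "caab"
  [1..4]={A}  "aabb"
  [2..5]={A,B}  "abbb"
  [3..6]={B}  "bbba"
  [4..7]=∅  "bbaa"
  [5..8]=∅  "baab"
  [0..4]=∅  "caabb"
  [1..5]={A,B}  "aabbb"
  [2..6]=∅  "abbba"
  [3..7]={B}  "bbbaa"
  [4..8]=∅  "bbaab"
  [0..5]={B,S}  "caabbb"
  [1..6]=∅  "aabbba"
  [2..7]=∅  "abbbaa"
  [3..8]={B}  "bbbaab"
  [0..6]={B}  "caabbba"
  [1..7]=∅  "aabbbaa"
  [2..8]=∅  "abbbaab"
  [0..7]={B}  "caabbbaa"
  [1..8]=∅  "aabbbaab"
  [0..8]={B}  "caabbbaab"

S ∉ T[0,8] ⇒ NO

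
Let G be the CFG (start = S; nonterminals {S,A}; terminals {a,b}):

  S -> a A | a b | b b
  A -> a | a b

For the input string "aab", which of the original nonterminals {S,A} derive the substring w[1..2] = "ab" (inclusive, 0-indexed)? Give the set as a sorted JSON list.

Convert to CNF:
  S -> T0 A | T0 T1 | T1 T1
  A -> T0 T1 | a
  T0 -> a
  T1 -> b

Fill CYK table bottom-up (cells [i..j] with 1 ≤ i ≤ j ≤ 2 only):
  T[1,1] 'a' = {A,T0}  orig:{A}
  T[2,2] 'b' = {T1}  orig:{}
  T[1,2] 'ab' = {A,S}

Original NTs in T[1,2] deriving "ab": ["A", "S"]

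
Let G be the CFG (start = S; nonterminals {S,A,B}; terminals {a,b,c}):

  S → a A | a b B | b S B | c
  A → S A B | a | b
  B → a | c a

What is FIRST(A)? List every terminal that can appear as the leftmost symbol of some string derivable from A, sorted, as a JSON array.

Compute FIRST by fixpoint:
[1]
  A via A→a: +{a}
  A via A→b: +{b}
  B via B→a: +{a}
  B via B→c a: +{c}
  S via S→a A: +{a}
  S via S→b S B: +{b}
  S via S→c: +{c}
  S: {a,b,c}  A: {a,b}  B: {a,c}
[2]
  A via A→S A B: +{c}
  S: {a,b,c}  A: {a,b,c}  B: {a,c}
[3] — fixpoint
  S: {a,b,c}  A: {a,b,c}  B: {a,c}

FIRST(A) = ["a", "b", "c"]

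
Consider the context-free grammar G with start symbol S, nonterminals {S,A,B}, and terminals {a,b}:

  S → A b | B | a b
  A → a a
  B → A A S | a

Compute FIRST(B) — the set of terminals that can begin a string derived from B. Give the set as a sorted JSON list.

Compute FIRST by fixpoint:
round 1:
  A via A→a a: +{a}
  B via B→A A S: +{a}
  S via S→A b: +{a}
  FIRST[S]={a}  FIRST[A]={a}  FIRST[B]={a}
round 2: done
  FIRST[S]={a}  FIRST[A]={a}  FIRST[B]={a}

FIRST(B) = ["a"]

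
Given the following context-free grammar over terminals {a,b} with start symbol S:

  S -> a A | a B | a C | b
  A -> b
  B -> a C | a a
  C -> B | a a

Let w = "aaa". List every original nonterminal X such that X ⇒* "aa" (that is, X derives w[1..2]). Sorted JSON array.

CNF form of G:
  S -> T0 A | T0 B | T0 C | b
  A -> b
  B -> T0 C | T0 T0
  C -> T0 C | T0 T0
  T0 -> a

Fill CYK table bottom-up, restricted to cells inside w[1..2]:
  cell(1,1) a: {T0}  orig:{}
  cell(2,2) a: {T0}  orig:{}
  cell(1,2) aa: {B,C}

Original NTs in T[1,2] deriving "aa": ["B", "C"]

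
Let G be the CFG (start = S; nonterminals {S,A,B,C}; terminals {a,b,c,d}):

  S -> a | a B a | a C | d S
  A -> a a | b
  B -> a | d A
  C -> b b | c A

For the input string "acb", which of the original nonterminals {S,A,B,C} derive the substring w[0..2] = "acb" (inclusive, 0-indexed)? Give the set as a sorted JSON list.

Convert to CNF:
  S -> T0 C | T0 X4 | T1 S | a
  A -> T0 T0 | b
  B -> T1 A | a
  C -> T2 T2 | T3 A
  T0 -> a
  T1 -> d
  T2 -> b
  T3 -> c
  X4 -> B T0

Fill CYK table bottom-up, restricted to cells inside w[0..2]:
  T[0,0] 'a' = {B,S,T0}  orig:{B,S}
  T[1,1] 'c' = {T3}  orig:{}
  T[2,2] 'b' = {A,T2}  orig:{A}
  T[0,1] 'ac' = ∅
  T[1,2] 'cb' = {C}
  T[0,2] 'acb' = {S}

Original NTs in T[0,2] deriving "acb": ["S"]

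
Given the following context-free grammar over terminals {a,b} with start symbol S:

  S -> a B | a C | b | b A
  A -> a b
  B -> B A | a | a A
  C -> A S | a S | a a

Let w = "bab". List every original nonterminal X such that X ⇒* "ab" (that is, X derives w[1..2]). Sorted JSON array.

Convert to CNF:
  S -> T0 B | T0 C | T1 A | b
  A -> T0 T1
  B -> B A | T0 A | a
  C -> A S | T0 S | T0 T0
  T0 -> a
  T1 -> b

CYK table (by increasing span) — only the sub-triangle for w[1..2]:
  T[1,1] 'a' = {B,T0}  orig:{B}
  T[2,2] 'b' = {S,T1}  orig:{S}
  T[1,2] 'ab' = {A,C}

Original NTs in T[1,2] deriving "ab": ["A", "C"]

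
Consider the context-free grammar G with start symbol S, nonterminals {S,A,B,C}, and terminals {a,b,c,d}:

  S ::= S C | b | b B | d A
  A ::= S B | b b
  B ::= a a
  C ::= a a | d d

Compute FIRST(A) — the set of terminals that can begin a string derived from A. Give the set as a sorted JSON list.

Compute FIRST by fixpoint:
iter 1:
  A via A→b b: +{b}
  B via B→a a: +{a}
  C via C→a a: +{a}
  C via C→d d: +{d}
  S via S→b: +{b}
  S via S→d A: +{d}
  FIRST[S]={b,d}  FIRST[A]={b}  FIRST[B]={a}  FIRST[C]={a,d}
iter 2:
  A via A→S B: +{d}
  FIRST[S]={b,d}  FIRST[A]={b,d}  FIRST[B]={a}  FIRST[C]={a,d}
iter 3: done
  FIRST[S]={b,d}  FIRST[A]={b,d}  FIRST[B]={a}  FIRST[C]={a,d}

FIRST(A) = ["b", "d"]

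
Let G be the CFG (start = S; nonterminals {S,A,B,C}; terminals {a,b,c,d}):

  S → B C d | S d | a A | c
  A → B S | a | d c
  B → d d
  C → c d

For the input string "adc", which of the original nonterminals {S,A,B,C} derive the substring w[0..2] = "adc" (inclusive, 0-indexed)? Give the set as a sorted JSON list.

Convert to CNF:
  S -> B X3 | S T0 | T2 A | c
  A -> B S | T0 T1 | a
  B -> T0 T0
  C -> T1 T0
  T0 -> d
  T1 -> c
  T2 -> a
  X3 -> C T0

Fill CYK table bottom-up — only the sub-triangle for w[0..2]:
  T[0,0] 'a' = {A,T2}  orig:{A}
  T[1,1] 'd' = {T0}  orig:{}
  T[2,2] 'c' = {S,T1}  orig:{S}
  T[0,1] 'ad' = ∅
  T[1,2] 'dc' = {A}
  T[0,2] 'adc' = {S}

Original NTs in T[0,2] deriving "adc": ["S"]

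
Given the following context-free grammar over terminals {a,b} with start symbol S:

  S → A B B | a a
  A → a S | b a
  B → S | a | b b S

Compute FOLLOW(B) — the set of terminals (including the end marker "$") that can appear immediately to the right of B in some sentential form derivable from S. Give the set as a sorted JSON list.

FIRST sets, iterate to fixpoint:
pass 1:
  A via A→a S: +{a}
  A via A→b a: +{b}
  B via B→a: +{a}
  B via B→b b S: +{b}
  S via S→A B B: +{a,b}
  FIRST[S]={a,b}  FIRST[A]={a,b}  FIRST[B]={a,b}
pass 2: (no change)
  FIRST[S]={a,b}  FIRST[A]={a,b}  FIRST[B]={a,b}

Compute FOLLOW by fixpoint:
seed FOLLOW(S) with $
[1]
  S→A B B: FOLLOW(A) ⊇ FIRST(B) = {a,b}; new: +{a,b}
  S→A B B: FOLLOW(B) ⊇ FIRST(B) = {a,b}; new: +{a,b}
  S→A B B: FOLLOW(B) ⊇ FOLLOW(S) ⊇ {$}; new: +{$}
  S: {$}  A: {a,b}  B: {$,a,b}
[2]
  A→a S: FOLLOW(S) ⊇ FOLLOW(A) ⊇ {a,b}; new: +{a,b}
  S: {$,a,b}  A: {a,b}  B: {$,a,b}
[3] (no change)
  S: {$,a,b}  A: {a,b}  B: {$,a,b}

FOLLOW(B) = ["$", "a", "b"]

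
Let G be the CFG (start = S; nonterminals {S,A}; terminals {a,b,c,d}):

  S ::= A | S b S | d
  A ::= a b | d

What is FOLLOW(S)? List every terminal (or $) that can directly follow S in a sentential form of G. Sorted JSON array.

FIRST iteration:
[1]
  A via A→a b: +{a}
  A via A→d: +{d}
  S via S→A: +{a,d}
  S: {a,d}  A: {a,d}
[2] — fixpoint
  S: {a,d}  A: {a,d}

FOLLOW sets:
FOLLOW(S) := {$}
[1]
  S→A: FOLLOW(A) ⊇ FOLLOW(S) ⊇ {$}; new: +{$}
  S→S b S: FOLLOW(S) ⊇ FIRST(b) = {b}; new: +{b}
  FOLLOW[S]={$,b}  FOLLOW[A]={$}
[2]
  S→A: FOLLOW(A) ⊇ FOLLOW(S) ⊇ {$,b}; new: +{b}
  FOLLOW[S]={$,b}  FOLLOW[A]={$,b}
[3] (no change)
  FOLLOW[S]={$,b}  FOLLOW[A]={$,b}

FOLLOW(S) = ["$", "b"]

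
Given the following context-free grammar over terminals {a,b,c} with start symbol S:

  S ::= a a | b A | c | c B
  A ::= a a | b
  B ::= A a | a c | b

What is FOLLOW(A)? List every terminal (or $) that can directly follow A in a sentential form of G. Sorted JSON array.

FIRST sets, iterate to fixpoint:
round 1:
  A via A→a a: +{a}
  A via A→b: +{b}
  B via B→A a: +{a,b}
  S via S→a a: +{a}
  S via S→b A: +{b}
  S via S→c: +{c}
  S: {a,b,c}  A: {a,b}  B: {a,b}
round 2: (no change)
  S: {a,b,c}  A: {a,b}  B: {a,b}

FOLLOW sets:
FOLLOW(S) := {$}
iter 1:
  B→A a: FOLLOW(A) ⊇ FIRST(a) = {a}; new: +{a}
  S→b A: FOLLOW(A) ⊇ FOLLOW(S) ⊇ {$}; new: +{$}
  S→c B: FOLLOW(B) ⊇ FOLLOW(S) ⊇ {$}; new: +{$}
  S: {$}  A: {$,a}  B: {$}
iter 2: (stable)
  S: {$}  A: {$,a}  B: {$}

FOLLOW(A) = ["$", "a"]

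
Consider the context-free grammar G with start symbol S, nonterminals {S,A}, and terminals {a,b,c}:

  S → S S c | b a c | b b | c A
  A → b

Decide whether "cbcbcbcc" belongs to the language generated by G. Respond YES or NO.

Convert to CNF:
  S -> S X3 | T0 A | T1 T1 | T1 X4
  A -> b
  T0 -> c
  T1 -> b
  T2 -> a
  X3 -> S T0
  X4 -> T2 T0

CYK table (by increasing span):
  [0..0]={T0}  "c"  orig:{}
  [1..1]={A,T1}  "b"  orig:{A}
  [2..2]={T0}  "c"  orig:{}
  [3..3]={A,T1}  "b"  orig:{A}
  [4..4]={T0}  "c"  orig:{}
  [5..5]={A,T1}  "b"  orig:{A}
  [6..6]={T0}  "c"  orig:{}
  [7..7]={T0}  "c"  orig:{}
  [0..1]={S}  "cb"
  [1..2]=∅  "bc"
  [2..3]={S}  "cb"
  [3..4]=∅  "bc"
  [4..5]={S}  "cb"
  [5..6]=∅  "bc"
  [6..7]=∅  "cc"
  [0..2]={X3}  "cbc"  orig:{}
  [1..3]=∅  "bcb"
  [2..4]={X3}  "cbc"  orig:{}
  [3..5]=∅  "bcb"
  [4..6]={X3}  "cbc"  orig:{}
  [5..7]=∅  "bcc"
  [0..3]=∅  "cbcb"
  [1..4]=∅  "bcbc"
  [2..5]=∅  "cbcb"
  [3..6]=∅  "bcbc"
  [4..7]=∅  "cbcc"
  [0..4]={S}  "cbcbc"
  [1..5]=∅  "bcbcb"
  [2..6]={S}  "cbcbc"
  [3..7]=∅  "bcbcc"
  [0..5]=∅  "cbcbcb"
  [1..6]=∅  "bcbcbc"
  [2..7]={X3}  "cbcbcc"  orig:{}
  [0..6]=∅  "cbcbcbc"
  [1..7]=∅  "bcbcbcc"
  [0..7]={S}  "cbcbcbcc"

S ∈ T[0,7] ⇒ YES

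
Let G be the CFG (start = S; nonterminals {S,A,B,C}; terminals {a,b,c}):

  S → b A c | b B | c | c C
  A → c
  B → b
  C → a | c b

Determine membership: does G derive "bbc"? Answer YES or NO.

Convert to CNF:
  S -> T0 C | T1 B | T1 X2 | c
  A -> c
  B -> b
  C -> T0 T1 | a
  T0 -> c
  T1 -> b
  X2 -> A T0

CYK table (by increasing span):
  T[0,0] 'b' = {B,T1}  orig:{B}
  T[1,1] 'b' = {B,T1}  orig:{B}
  T[2,2] 'c' = {A,S,T0}  orig:{A,S}
  T[0,1] 'bb' = {S}
  T[1,2] 'bc' = ∅
  T[0,2] 'bbc' = ∅

S ∉ T[0,2] ⇒ NO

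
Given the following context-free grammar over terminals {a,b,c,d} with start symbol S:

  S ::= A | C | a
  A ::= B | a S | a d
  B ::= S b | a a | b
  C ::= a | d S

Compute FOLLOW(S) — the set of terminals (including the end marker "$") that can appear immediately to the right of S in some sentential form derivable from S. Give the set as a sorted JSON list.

FIRST iteration:
[1]
  A via A→a S: +{a}
  B via B→a a: +{a}
  B via B→b: +{b}
  C via C→a: +{a}
  C via C→d S: +{d}
  S via S→A: +{a}
  S via S→C: +{d}
  FIRST[S]={a,d}  FIRST[A]={a}  FIRST[B]={a,b}  FIRST[C]={a,d}
[2]
  A via A→B: +{b}
  B via B→S b: +{d}
  S via S→A: +{b}
  FIRST[S]={a,b,d}  FIRST[A]={a,b}  FIRST[B]={a,b,d}  FIRST[C]={a,d}
[3]
  A via A→B: +{d}
  FIRST[S]={a,b,d}  FIRST[A]={a,b,d}  FIRST[B]={a,b,d}  FIRST[C]={a,d}
[4] — fixpoint
  FIRST[S]={a,b,d}  FIRST[A]={a,b,d}  FIRST[B]={a,b,d}  FIRST[C]={a,d}

FOLLOW sets:
initialize: $ ∈ FOLLOW(S)
pass 1:
  B→S b: FOLLOW(S) ⊇ FIRST(b) = {b}; new: +{b}
  S→A: FOLLOW(A) ⊇ FOLLOW(S) ⊇ {$,b}; new: +{$,b}
  S→C: FOLLOW(C) ⊇ FOLLOW(S) ⊇ {$,b}; new: +{$,b}
  FOLLOW(S)={$,b}  FOLLOW(A)={$,b}  FOLLOW(B)={}  FOLLOW(C)={$,b}
pass 2:
  A→B: FOLLOW(B) ⊇ FOLLOW(A) ⊇ {$,b}; new: +{$,b}
  FOLLOW(S)={$,b}  FOLLOW(A)={$,b}  FOLLOW(B)={$,b}  FOLLOW(C)={$,b}
pass 3: done
  FOLLOW(S)={$,b}  FOLLOW(A)={$,b}  FOLLOW(B)={$,b}  FOLLOW(C)={$,b}

FOLLOW(S) = ["$", "b"]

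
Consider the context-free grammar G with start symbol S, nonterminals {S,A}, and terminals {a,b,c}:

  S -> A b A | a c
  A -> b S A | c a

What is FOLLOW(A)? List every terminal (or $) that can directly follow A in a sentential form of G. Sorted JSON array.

FIRST sets, iterate to fixpoint:
round 1:
  A via A→b S A: +{b}
  A via A→c a: +{c}
  S via S→A b A: +{b,c}
  S via S→a c: +{a}
  FIRST(S)={a,b,c}  FIRST(A)={b,c}
round 2: (no change)
  FIRST(S)={a,b,c}  FIRST(A)={b,c}

FOLLOW sets:
seed FOLLOW(S) with $
round 1:
  A→b S A: FOLLOW(S) ⊇ FIRST(A) = {b,c}; new: +{b,c}
  S→A b A: FOLLOW(A) ⊇ FIRST(b) = {b}; new: +{b}
  S→A b A: FOLLOW(A) ⊇ FOLLOW(S) ⊇ {$,b,c}; new: +{$,c}
  FOLLOW[S]={$,b,c}  FOLLOW[A]={$,b,c}
round 2: (stable)
  FOLLOW[S]={$,b,c}  FOLLOW[A]={$,b,c}

FOLLOW(A) = ["$", "b", "c"]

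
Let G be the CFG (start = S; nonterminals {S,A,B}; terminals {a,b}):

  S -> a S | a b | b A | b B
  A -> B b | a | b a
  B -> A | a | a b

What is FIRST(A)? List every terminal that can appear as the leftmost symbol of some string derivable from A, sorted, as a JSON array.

FIRST sets, iterate to fixpoint:
pass 1:
  A via A→a: +{a}
  A via A→b a: +{b}
  B via B→A: +{a,b}
  S via S→a S: +{a}
  S via S→b A: +{b}
  FIRST[S]={a,b}  FIRST[A]={a,b}  FIRST[B]={a,b}
pass 2: — fixpoint
  FIRST[S]={a,b}  FIRST[A]={a,b}  FIRST[B]={a,b}

FIRST(A) = ["a", "b"]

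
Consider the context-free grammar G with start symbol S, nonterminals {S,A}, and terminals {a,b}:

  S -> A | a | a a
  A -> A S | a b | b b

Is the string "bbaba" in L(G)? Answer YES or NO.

CNF form of G:
  S -> A S | T0 T0 | T0 T1 | T1 T1 | a
  A -> A S | T0 T1 | T1 T1
  T0 -> a
  T1 -> b

CYK table (by increasing span):
  T[0,0] 'b' = {T1}  orig:{}
  T[1,1] 'b' = {T1}  orig:{}
  T[2,2] 'a' = {S,T0}  orig:{S}
  T[3,3] 'b' = {T1}  orig:{}
  T[4,4] 'a' = {S,T0}  orig:{S}
  T[0,1] 'bb' = {A,S}
  T[1,2] 'ba' = ∅
  T[2,3] 'ab' = {A,S}
  T[3,4] 'ba' = ∅
  T[0,2] 'bba' = {A,S}
  T[1,3] 'bab' = ∅
  T[2,4] 'aba' = {A,S}
  T[0,3] 'bbab' = {A,S}
  T[1,4] 'baba' = ∅
  T[0,4] 'bbaba' = {A,S}

S ∈ T[0,4] ⇒ YES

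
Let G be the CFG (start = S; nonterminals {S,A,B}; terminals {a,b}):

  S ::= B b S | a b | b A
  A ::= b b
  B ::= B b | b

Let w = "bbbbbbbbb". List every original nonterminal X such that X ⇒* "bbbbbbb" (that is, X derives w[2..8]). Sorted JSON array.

CNF form of G:
  S -> B X2 | T0 A | T1 T0
  A -> T0 T0
  B -> B T0 | b
  T0 -> b
  T1 -> a
  X2 -> T0 S

Fill CYK table bottom-up — only the sub-triangle for w[2..8]:
  [2..2]={B,T0}  "b"  orig:{B}
  [3..3]={B,T0}  "b"  orig:{B}
  [4..4]={B,T0}  "b"  orig:{B}
  [5..5]={B,T0}  "b"  orig:{B}
  [6..6]={B,T0}  "b"  orig:{B}
  [7..7]={B,T0}  "b"  orig:{B}
  [8..8]={B,T0}  "b"  orig:{B}
  [2..3]={A,B}  "bb"
  [3..4]={A,B}  "bb"
  [4..5]={A,B}  "bb"
  [5..6]={A,B}  "bb"
  [6..7]={A,B}  "bb"
  [7..8]={A,B}  "bb"
  [2..4]={B,S}  "bbb"
  [3..5]={B,S}  "bbb"
  [4..6]={B,S}  "bbb"
  [5..7]={B,S}  "bbb"
  [6..8]={B,S}  "bbb"
  [2..5]={B,X2}  "bbbb"  orig:{B}
  [3..6]={B,X2}  "bbbb"  orig:{B}
  [4..7]={B,X2}  "bbbb"  orig:{B}
  [5..8]={B,X2}  "bbbb"  orig:{B}
  [2..6]={B,S}  "bbbbb"
  [3..7]={B,S}  "bbbbb"
  [4..8]={B,S}  "bbbbb"
  [2..7]={B,S,X2}  "bbbbbb"  orig:{B,S}
  [3..8]={B,S,X2}  "bbbbbb"  orig:{B,S}
  [2..8]={B,S,X2}  "bbbbbbb"  orig:{B,S}

Original NTs in T[2,8] deriving "bbbbbbb": ["B", "S"]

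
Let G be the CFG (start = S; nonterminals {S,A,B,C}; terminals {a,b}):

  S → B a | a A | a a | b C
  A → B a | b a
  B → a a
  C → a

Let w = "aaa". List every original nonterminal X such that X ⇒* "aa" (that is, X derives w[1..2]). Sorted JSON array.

Convert to CNF:
  S -> B T0 | T0 A | T0 T0 | T1 C
  A -> B T0 | T1 T0
  B -> T0 T0
  C -> a
  T0 -> a
  T1 -> b

CYK table (by increasing span) — only the sub-triangle for w[1..2]:
  T[1,1] 'a' = {C,T0}  orig:{C}
  T[2,2] 'a' = {C,T0}  orig:{C}
  T[1,2] 'aa' = {B,S}

Original NTs in T[1,2] deriving "aa": ["B", "S"]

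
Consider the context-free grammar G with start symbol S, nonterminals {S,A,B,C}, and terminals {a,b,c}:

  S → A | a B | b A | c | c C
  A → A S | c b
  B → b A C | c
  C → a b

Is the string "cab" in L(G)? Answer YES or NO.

Convert to CNF:
  S -> A S | T0 C | T0 T1 | T1 A | T2 B | c
  A -> A S | T0 T1
  B -> T1 X3 | c
  C -> T2 T1
  T0 -> c
  T1 -> b
  T2 -> a
  X3 -> A C

CYK fill:
  T[0,0] 'c' = {B,S,T0}  orig:{B,S}
  T[1,1] 'a' = {T2}  orig:{}
  T[2,2] 'b' = {T1}  orig:{}
  T[0,1] 'ca' = ∅
  T[1,2] 'ab' = {C}
  T[0,2] 'cab' = {S}

S ∈ T[0,2] ⇒ YES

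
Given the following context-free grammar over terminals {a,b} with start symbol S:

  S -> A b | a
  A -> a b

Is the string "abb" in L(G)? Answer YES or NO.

CNF form of G:
  S -> A T1 | a
  A -> T0 T1
  T0 -> a
  T1 -> b

Fill CYK table bottom-up:
  [0..0]={S,T0}  "a"  orig:{S}
  [1..1]={T1}  "b"  orig:{}
  [2..2]={T1}  "b"  orig:{}
  [0..1]={A}  "ab"
  [1..2]=∅  "bb"
  [0..2]={S}  "abb"

S ∈ T[0,2] ⇒ YES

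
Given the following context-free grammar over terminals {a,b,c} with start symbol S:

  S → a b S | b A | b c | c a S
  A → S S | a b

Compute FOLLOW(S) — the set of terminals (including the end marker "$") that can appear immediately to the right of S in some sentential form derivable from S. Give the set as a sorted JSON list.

FIRST sets, iterate to fixpoint:
pass 1:
  A via A→a b: +{a}
  S via S→a b S: +{a}
  S via S→b A: +{b}
  S via S→c a S: +{c}
  FIRST[S]={a,b,c}  FIRST[A]={a}
pass 2:
  A via A→S S: +{b,c}
  FIRST[S]={a,b,c}  FIRST[A]={a,b,c}
pass 3: — fixpoint
  FIRST[S]={a,b,c}  FIRST[A]={a,b,c}

FOLLOW iteration:
initialize: $ ∈ FOLLOW(S)
iter 1:
  A→S S: FOLLOW(S) ⊇ FIRST(S) = {a,b,c}; new: +{a,b,c}
  S→b A: FOLLOW(A) ⊇ FOLLOW(S) ⊇ {$,a,b,c}; new: +{$,a,b,c}
  S: {$,a,b,c}  A: {$,a,b,c}
iter 2: — fixpoint
  S: {$,a,b,c}  A: {$,a,b,c}

FOLLOW(S) = ["$", "a", "b", "c"]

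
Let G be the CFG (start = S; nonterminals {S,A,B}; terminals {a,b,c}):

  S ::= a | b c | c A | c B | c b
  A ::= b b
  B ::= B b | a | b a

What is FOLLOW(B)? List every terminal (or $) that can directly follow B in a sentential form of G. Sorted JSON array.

FIRST iteration:
pass 1:
  A via A→b b: +{b}
  B via B→a: +{a}
  B via B→b a: +{b}
  S via S→a: +{a}
  S via S→b c: +{b}
  S via S→c A: +{c}
  FIRST(S)={a,b,c}  FIRST(A)={b}  FIRST(B)={a,b}
pass 2: done
  FIRST(S)={a,b,c}  FIRST(A)={b}  FIRST(B)={a,b}

FOLLOW sets:
FOLLOW(S) := {$}
[1]
  B→B b: FOLLOW(B) ⊇ FIRST(b) = {b}; new: +{b}
  S→c A: FOLLOW(A) ⊇ FOLLOW(S) ⊇ {$}; new: +{$}
  S→c B: FOLLOW(B) ⊇ FOLLOW(S) ⊇ {$}; new: +{$}
  S: {$}  A: {$}  B: {$,b}
[2] (no change)
  S: {$}  A: {$}  B: {$,b}

FOLLOW(B) = ["$", "b"]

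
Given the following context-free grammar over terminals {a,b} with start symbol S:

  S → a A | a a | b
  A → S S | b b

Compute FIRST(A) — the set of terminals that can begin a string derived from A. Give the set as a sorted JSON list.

Compute FIRST by fixpoint:
pass 1:
  A via A→b b: +{b}
  S via S→a A: +{a}
  S via S→b: +{b}
  FIRST[S]={a,b}  FIRST[A]={b}
pass 2:
  A via A→S S: +{a}
  FIRST[S]={a,b}  FIRST[A]={a,b}
pass 3: — fixpoint
  FIRST[S]={a,b}  FIRST[A]={a,b}

FIRST(A) = ["a", "b"]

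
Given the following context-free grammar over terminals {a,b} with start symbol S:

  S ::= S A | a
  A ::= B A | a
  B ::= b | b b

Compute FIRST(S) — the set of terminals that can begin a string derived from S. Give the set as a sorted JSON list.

FIRST iteration:
[1]
  A via A→a: +{a}
  B via B→b: +{b}
  S via S→a: +{a}
  S: {a}  A: {a}  B: {b}
[2]
  A via A→B A: +{b}
  S: {a}  A: {a,b}  B: {b}
[3] (no change)
  S: {a}  A: {a,b}  B: {b}

FIRST(S) = ["a"]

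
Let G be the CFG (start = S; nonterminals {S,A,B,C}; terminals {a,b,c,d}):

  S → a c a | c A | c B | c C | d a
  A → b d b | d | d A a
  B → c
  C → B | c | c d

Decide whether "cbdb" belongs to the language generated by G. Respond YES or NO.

Convert to CNF:
  S -> T1 T2 | T2 X6 | T3 A | T3 B | T3 C
  A -> T0 X4 | T1 X5 | d
  B -> c
  C -> T3 T1 | c
  T0 -> b
  T1 -> d
  T2 -> a
  T3 -> c
  X4 -> T1 T0
  X5 -> A T2
  X6 -> T3 T2

CYK table (by increasing span):
  [0..0]={B,C,T3}  "c"  orig:{B,C}
  [1..1]={T0}  "b"  orig:{}
  [2..2]={A,T1}  "d"  orig:{A}
  [3..3]={T0}  "b"  orig:{}
  [0..1]=∅  "cb"
  [1..2]=∅  "bd"
  [2..3]={X4}  "db"  orig:{}
  [0..2]=∅  "cbd"
  [1..3]={A}  "bdb"
  [0..3]={S}  "cbdb"

S ∈ T[0,3] ⇒ YES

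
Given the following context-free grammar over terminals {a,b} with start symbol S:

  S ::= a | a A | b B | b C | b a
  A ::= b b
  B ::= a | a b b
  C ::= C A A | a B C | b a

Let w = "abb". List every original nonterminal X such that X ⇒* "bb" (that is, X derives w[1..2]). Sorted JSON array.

CNF form of G:
  S -> T0 B | T0 C | T0 T1 | T1 A | a
  A -> T0 T0
  B -> T1 X2 | a
  C -> C X3 | T0 T1 | T1 X4
  T0 -> b
  T1 -> a
  X2 -> T0 T0
  X3 -> A A
  X4 -> B C

CYK table (by increasing span) (cells [i..j] with 1 ≤ i ≤ j ≤ 2 only):
  T[1,1] 'b' = {T0}  orig:{}
  T[2,2] 'b' = {T0}  orig:{}
  T[1,2] 'bb' = {A,X2}  orig:{A}

Original NTs in T[1,2] deriving "bb": ["A"]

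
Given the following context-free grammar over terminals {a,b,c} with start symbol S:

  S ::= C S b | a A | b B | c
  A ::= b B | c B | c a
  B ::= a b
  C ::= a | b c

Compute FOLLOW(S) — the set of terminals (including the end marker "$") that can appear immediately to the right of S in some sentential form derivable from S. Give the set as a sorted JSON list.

Compute FIRST by fixpoint:
pass 1:
  A via A→b B: +{b}
  A via A→c B: +{c}
  B via B→a b: +{a}
  C via C→a: +{a}
  C via C→b c: +{b}
  S via S→C S b: +{a,b}
  S via S→c: +{c}
  FIRST(S)={a,b,c}  FIRST(A)={b,c}  FIRST(B)={a}  FIRST(C)={a,b}
pass 2: done
  FIRST(S)={a,b,c}  FIRST(A)={b,c}  FIRST(B)={a}  FIRST(C)={a,b}

FOLLOW iteration:
seed FOLLOW(S) with $
[1]
  S→C S b: FOLLOW(C) ⊇ FIRST(S) = {a,b,c}; new: +{a,b,c}
  S→C S b: FOLLOW(S) ⊇ FIRST(b) = {b}; new: +{b}
  S→a A: FOLLOW(A) ⊇ FOLLOW(S) ⊇ {$,b}; new: +{$,b}
  S→b B: FOLLOW(B) ⊇ FOLLOW(S) ⊇ {$,b}; new: +{$,b}
  FOLLOW(S)={$,b}  FOLLOW(A)={$,b}  FOLLOW(B)={$,b}  FOLLOW(C)={a,b,c}
[2] — fixpoint
  FOLLOW(S)={$,b}  FOLLOW(A)={$,b}  FOLLOW(B)={$,b}  FOLLOW(C)={a,b,c}

FOLLOW(S) = ["$", "b"]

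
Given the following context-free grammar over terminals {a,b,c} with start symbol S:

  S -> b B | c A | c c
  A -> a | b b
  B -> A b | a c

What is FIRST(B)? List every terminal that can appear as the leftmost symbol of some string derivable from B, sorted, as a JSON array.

FIRST sets, iterate to fixpoint:
iter 1:
  A via A→a: +{a}
  A via A→b b: +{b}
  B via B→A b: +{a,b}
  S via S→b B: +{b}
  S via S→c A: +{c}
  FIRST(S)={b,c}  FIRST(A)={a,b}  FIRST(B)={a,b}
iter 2: (stable)
  FIRST(S)={b,c}  FIRST(A)={a,b}  FIRST(B)={a,b}

FIRST(B) = ["a", "b"]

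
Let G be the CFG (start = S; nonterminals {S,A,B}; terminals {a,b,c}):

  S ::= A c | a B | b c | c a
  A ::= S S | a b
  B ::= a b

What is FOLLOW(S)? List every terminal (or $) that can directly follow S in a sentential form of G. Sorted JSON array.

FIRST sets, iterate to fixpoint:
iter 1:
  A via A→a b: +{a}
  B via B→a b: +{a}
  S via S→A c: +{a}
  S via S→b c: +{b}
  S via S→c a: +{c}
  FIRST[S]={a,b,c}  FIRST[A]={a}  FIRST[B]={a}
iter 2:
  A via A→S S: +{b,c}
  FIRST[S]={a,b,c}  FIRST[A]={a,b,c}  FIRST[B]={a}
iter 3: (stable)
  FIRST[S]={a,b,c}  FIRST[A]={a,b,c}  FIRST[B]={a}

FOLLOW sets:
seed FOLLOW(S) with $
[1]
  A→S S: FOLLOW(S) ⊇ FIRST(S) = {a,b,c}; new: +{a,b,c}
  S→A c: FOLLOW(A) ⊇ FIRST(c) = {c}; new: +{c}
  S→a B: FOLLOW(B) ⊇ FOLLOW(S) ⊇ {$,a,b,c}; new: +{$,a,b,c}
  FOLLOW(S)={$,a,b,c}  FOLLOW(A)={c}  FOLLOW(B)={$,a,b,c}
[2] — fixpoint
  FOLLOW(S)={$,a,b,c}  FOLLOW(A)={c}  FOLLOW(B)={$,a,b,c}

FOLLOW(S) = ["$", "a", "b", "c"]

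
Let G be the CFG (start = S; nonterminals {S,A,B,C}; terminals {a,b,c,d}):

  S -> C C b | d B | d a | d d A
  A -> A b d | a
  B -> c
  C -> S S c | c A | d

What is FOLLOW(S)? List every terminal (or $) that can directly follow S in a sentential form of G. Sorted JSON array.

FIRST iteration:
iter 1:
  A via A→a: +{a}
  B via B→c: +{c}
  C via C→c A: +{c}
  C via C→d: +{d}
  S via S→C C b: +{c,d}
  FIRST(S)={c,d}  FIRST(A)={a}  FIRST(B)={c}  FIRST(C)={c,d}
iter 2: (no change)
  FIRST(S)={c,d}  FIRST(A)={a}  FIRST(B)={c}  FIRST(C)={c,d}

FOLLOW sets:
FOLLOW(S) := {$}
iter 1:
  A→A b d: FOLLOW(A) ⊇ FIRST(b) = {b}; new: +{b}
  C→S S c: FOLLOW(S) ⊇ FIRST(S) = {c,d}; new: +{c,d}
  S→C C b: FOLLOW(C) ⊇ FIRST(C) = {c,d}; new: +{c,d}
  S→C C b: FOLLOW(C) ⊇ FIRST(b) = {b}; new: +{b}
  S→d B: FOLLOW(B) ⊇ FOLLOW(S) ⊇ {$,c,d}; new: +{$,c,d}
  S→d d A: FOLLOW(A) ⊇ FOLLOW(S) ⊇ {$,c,d}; new: +{$,c,d}
  FOLLOW[S]={$,c,d}  FOLLOW[A]={$,b,c,d}  FOLLOW[B]={$,c,d}  FOLLOW[C]={b,c,d}
iter 2: — fixpoint
  FOLLOW[S]={$,c,d}  FOLLOW[A]={$,b,c,d}  FOLLOW[B]={$,c,d}  FOLLOW[C]={b,c,d}

FOLLOW(S) = ["$", "c", "d"]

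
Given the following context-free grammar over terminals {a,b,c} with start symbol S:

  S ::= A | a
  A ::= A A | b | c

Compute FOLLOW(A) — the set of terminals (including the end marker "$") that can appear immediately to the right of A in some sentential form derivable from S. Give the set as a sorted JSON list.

FIRST sets, iterate to fixpoint:
iter 1:
  A via A→b: +{b}
  A via A→c: +{c}
  S via S→A: +{b,c}
  S via S→a: +{a}
  S: {a,b,c}  A: {b,c}
iter 2: (stable)
  S: {a,b,c}  A: {b,c}

Compute FOLLOW by fixpoint:
seed FOLLOW(S) with $
iter 1:
  A→A A: FOLLOW(A) ⊇ FIRST(A) = {b,c}; new: +{b,c}
  S→A: FOLLOW(A) ⊇ FOLLOW(S) ⊇ {$}; new: +{$}
  FOLLOW[S]={$}  FOLLOW[A]={$,b,c}
iter 2: — fixpoint
  FOLLOW[S]={$}  FOLLOW[A]={$,b,c}

FOLLOW(A) = ["$", "b", "c"]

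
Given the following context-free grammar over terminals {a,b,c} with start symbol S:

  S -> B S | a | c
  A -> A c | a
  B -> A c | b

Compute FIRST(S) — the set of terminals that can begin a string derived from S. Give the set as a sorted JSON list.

FIRST iteration:
round 1:
  A via A→a: +{a}
  B via B→A c: +{a}
  B via B→b: +{b}
  S via S→B S: +{a,b}
  S via S→c: +{c}
  FIRST[S]={a,b,c}  FIRST[A]={a}  FIRST[B]={a,b}
round 2: (no change)
  FIRST[S]={a,b,c}  FIRST[A]={a}  FIRST[B]={a,b}

FIRST(S) = ["a", "b", "c"]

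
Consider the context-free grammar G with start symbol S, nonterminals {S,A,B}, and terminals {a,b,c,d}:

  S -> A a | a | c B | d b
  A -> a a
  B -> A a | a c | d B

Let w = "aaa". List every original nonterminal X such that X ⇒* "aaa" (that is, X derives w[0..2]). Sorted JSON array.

Convert to CNF:
  S -> A T0 | T1 B | T2 T3 | a
  A -> T0 T0
  B -> A T0 | T0 T1 | T2 B
  T0 -> a
  T1 -> c
  T2 -> d
  T3 -> b

Fill CYK table bottom-up, restricted to cells inside w[0..2]:
  [0..0]={S,T0}  "a"  orig:{S}
  [1..1]={S,T0}  "a"  orig:{S}
  [2..2]={S,T0}  "a"  orig:{S}
  [0..1]={A}  "aa"
  [1..2]={A}  "aa"
  [0..2]={B,S}  "aaa"

Original NTs in T[0,2] deriving "aaa": ["B", "S"]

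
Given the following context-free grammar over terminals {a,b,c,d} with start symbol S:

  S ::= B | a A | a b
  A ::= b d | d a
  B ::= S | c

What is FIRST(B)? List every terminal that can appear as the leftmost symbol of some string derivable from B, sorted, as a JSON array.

Compute FIRST by fixpoint:
pass 1:
  A via A→b d: +{b}
  A via A→d a: +{d}
  B via B→c: +{c}
  S via S→B: +{c}
  S via S→a A: +{a}
  FIRST(S)={a,c}  FIRST(A)={b,d}  FIRST(B)={c}
pass 2:
  B via B→S: +{a}
  FIRST(S)={a,c}  FIRST(A)={b,d}  FIRST(B)={a,c}
pass 3: (stable)
  FIRST(S)={a,c}  FIRST(A)={b,d}  FIRST(B)={a,c}

FIRST(B) = ["a", "c"]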